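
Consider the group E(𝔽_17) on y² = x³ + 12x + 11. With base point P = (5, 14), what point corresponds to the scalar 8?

(10, 14)

Double-and-add on 8 = (1000)₂. Start with P = (5, 14) for the leading 1-bit.
double: tangent at (5, 14): λ = (3·5² + 12)/(2·14) ≡ 2/11. 11⁻¹ ≡ 14 (mod 17) since 11·14 = 154 ≡ 1, so λ ≡ 2·14 ≡ 11.
  x = λ² - 5 - 5 = 121 - 10 ≡ 9; y = λ·(5 - 9) - 14 ≡ 10. → (9, 10)
double: tangent at (9, 10): λ = (3·9² + 12)/(2·10) ≡ 0/3. 3⁻¹ ≡ 6 (mod 17), so λ ≡ 0·6 ≡ 0.
  x = λ² - 9 - 9 = 0 - 18 ≡ 16; y = λ·(9 - 16) - 10 ≡ 7. → (16, 7)
double: tangent at (16, 7): λ = (3·16² + 12)/(2·7) ≡ 15/14. 14⁻¹ ≡ 11 (mod 17) since 14·11 = 154 ≡ 1, so λ ≡ 15·11 ≡ 12.
  x = λ² - 16 - 16 = 144 - 32 ≡ 10; y = λ·(16 - 10) - 7 ≡ 14. → (10, 14)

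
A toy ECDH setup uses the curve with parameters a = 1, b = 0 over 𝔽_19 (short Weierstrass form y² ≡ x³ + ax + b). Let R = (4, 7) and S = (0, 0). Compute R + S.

(5, 15)

(4, 7) + (0, 0). λ = (0 - 7)/(0 - 4) ≡ 12/15 mod 19. 15⁻¹ ≡ 14 (mod 19), so λ ≡ 16.
  x = λ² - 4 - 0 = 256 - 4 ≡ 5; y = λ·(4 - 5) - 7 ≡ 15. → (5, 15)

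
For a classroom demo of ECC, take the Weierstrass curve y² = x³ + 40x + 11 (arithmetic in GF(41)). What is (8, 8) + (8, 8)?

tangent at (8, 8): λ = (3·8² + 40)/(2·8) ≡ 27/16. 16⁻¹ ≡ 18 (mod 41), so λ ≡ 27·18 ≡ 35.
  x = λ² - 8 - 8 = 1225 - 16 ≡ 20; y = λ·(8 - 20) - 8 ≡ 23. → (20, 23)

(20, 23)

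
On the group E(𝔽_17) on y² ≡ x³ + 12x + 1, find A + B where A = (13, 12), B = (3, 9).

(13, 12) + (3, 9). λ = (9 - 12)/(3 - 13) ≡ 14/7 mod 17. 7⁻¹ ≡ 5 (mod 17), so λ ≡ 2.
  x = λ² - 13 - 3 = 4 - 16 ≡ 5; y = λ·(13 - 5) - 12 ≡ 4. → (5, 4)

(5, 4)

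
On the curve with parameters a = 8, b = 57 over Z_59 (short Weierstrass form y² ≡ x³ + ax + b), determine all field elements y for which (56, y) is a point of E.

x³ + 8x + 57 = 176121 ≡ 6 (mod 59).
6 is a non-residue mod 59; no y exists.

none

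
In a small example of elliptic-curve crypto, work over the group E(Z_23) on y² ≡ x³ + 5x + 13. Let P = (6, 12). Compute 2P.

tangent at (6, 12): λ = (3·6² + 5)/(2·12) ≡ 21/1. 1⁻¹ ≡ 1 (mod 23), so λ ≡ 21·1 ≡ 21.
  x = λ² - 6 - 6 = 441 - 12 ≡ 15; y = λ·(6 - 15) - 12 ≡ 6. → (15, 6)

(15, 6)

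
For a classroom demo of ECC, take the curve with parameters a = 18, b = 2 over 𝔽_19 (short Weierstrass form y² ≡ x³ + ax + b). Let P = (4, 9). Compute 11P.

Double-and-add on 11 = (1011)₂. Start with P = (4, 9) for the leading 1-bit.
double: tangent at (4, 9): λ = (3·4² + 18)/(2·9) ≡ 9/18. 18⁻¹ ≡ 18 (mod 19), so λ ≡ 9·18 ≡ 10.
  x = λ² - 4 - 4 = 100 - 8 ≡ 16; y = λ·(4 - 16) - 9 ≡ 4. → (16, 4)
double: tangent at (16, 4): λ = (3·16² + 18)/(2·4) ≡ 7/8. 8⁻¹ ≡ 12 (mod 19), so λ ≡ 7·12 ≡ 8.
  x = λ² - 16 - 16 = 64 - 32 ≡ 13; y = λ·(16 - 13) - 4 ≡ 1. → (13, 1)
add P: (13, 1) + (4, 9). λ = (9 - 1)/(4 - 13) ≡ 8/10 mod 19. 10⁻¹ ≡ 2 (mod 19), so λ ≡ 16.
  x = λ² - 13 - 4 = 256 - 17 ≡ 11; y = λ·(13 - 11) - 1 ≡ 12. → (11, 12)
double: tangent at (11, 12): λ = (3·11² + 18)/(2·12) ≡ 1/5. 5⁻¹ ≡ 4 (mod 19) since 5·4 = 20 ≡ 1, so λ ≡ 1·4 ≡ 4.
  x = λ² - 11 - 11 = 16 - 22 ≡ 13; y = λ·(11 - 13) - 12 ≡ 18. → (13, 18)
add P: (13, 18) + (4, 9). λ = (9 - 18)/(4 - 13) ≡ 10/10 mod 19. 10⁻¹ ≡ 2 (mod 19) since 10·2 = 20 ≡ 1, so λ ≡ 1.
  x = λ² - 13 - 4 = 1 - 17 ≡ 3; y = λ·(13 - 3) - 18 ≡ 11. → (3, 11)

(3, 11)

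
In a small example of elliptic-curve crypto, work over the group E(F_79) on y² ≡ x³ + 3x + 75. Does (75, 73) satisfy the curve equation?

y² = 73² ≡ 36; x³ + 3x + 75 = 422175 ≡ 78 (mod 79). 36 ≠ 78.

no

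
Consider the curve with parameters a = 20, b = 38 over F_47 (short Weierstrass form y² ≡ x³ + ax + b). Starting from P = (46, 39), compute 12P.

(22, 38)

Repeated addition: build up to 12P.
2P: tangent at (46, 39): λ = (3·46² + 20)/(2·39) ≡ 23/31. 31⁻¹ ≡ 44 (mod 47), so λ ≡ 23·44 ≡ 25.
  x = λ² - 46 - 46 = 625 - 92 ≡ 16; y = λ·(46 - 16) - 39 ≡ 6. → (16, 6)
3P: (16, 6) + (46, 39). λ = (39 - 6)/(46 - 16) ≡ 33/30 mod 47. 30⁻¹ ≡ 11 (mod 47) since 30·11 = 330 ≡ 1, so λ ≡ 34.
  x = λ² - 16 - 46 = 1156 - 62 ≡ 13; y = λ·(16 - 13) - 6 ≡ 2. → (13, 2)
4P: (13, 2) + (46, 39). λ = (39 - 2)/(46 - 13) ≡ 37/33 mod 47. 33⁻¹ ≡ 10 (mod 47) since 33·10 = 330 ≡ 1, so λ ≡ 41.
  x = λ² - 13 - 46 = 1681 - 59 ≡ 24; y = λ·(13 - 24) - 2 ≡ 17. → (24, 17)
5P: (24, 17) + (46, 39). λ = (39 - 17)/(46 - 24) ≡ 22/22 mod 47. 22⁻¹ ≡ 15 (mod 47) since 22·15 = 330 ≡ 1, so λ ≡ 1.
  x = λ² - 24 - 46 = 1 - 70 ≡ 25; y = λ·(24 - 25) - 17 ≡ 29. → (25, 29)
6P: (25, 29) + (46, 39). λ = (39 - 29)/(46 - 25) ≡ 10/21 mod 47. 21⁻¹ ≡ 9 (mod 47) since 21·9 = 189 ≡ 1, so λ ≡ 43.
  x = λ² - 25 - 46 = 1849 - 71 ≡ 39; y = λ·(25 - 39) - 29 ≡ 27. → (39, 27)
7P: (39, 27) + (46, 39). λ = (39 - 27)/(46 - 39) ≡ 12/7 mod 47. 7⁻¹ ≡ 27 (mod 47), so λ ≡ 42.
  x = λ² - 39 - 46 = 1764 - 85 ≡ 34; y = λ·(39 - 34) - 27 ≡ 42. → (34, 42)
8P: (34, 42) + (46, 39). λ = (39 - 42)/(46 - 34) ≡ 44/12 mod 47. 12⁻¹ ≡ 4 (mod 47) since 12·4 = 48 ≡ 1, so λ ≡ 35.
  x = λ² - 34 - 46 = 1225 - 80 ≡ 17; y = λ·(34 - 17) - 42 ≡ 36. → (17, 36)
9P: (17, 36) + (46, 39). λ = (39 - 36)/(46 - 17) ≡ 3/29 mod 47. 29⁻¹ ≡ 13 (mod 47), so λ ≡ 39.
  x = λ² - 17 - 46 = 1521 - 63 ≡ 1; y = λ·(17 - 1) - 36 ≡ 24. → (1, 24)
10P: (1, 24) + (46, 39). λ = (39 - 24)/(46 - 1) ≡ 15/45 mod 47. 45⁻¹ ≡ 23 (mod 47), so λ ≡ 16.
  x = λ² - 1 - 46 = 256 - 47 ≡ 21; y = λ·(1 - 21) - 24 ≡ 32. → (21, 32)
11P: (21, 32) + (46, 39). λ = (39 - 32)/(46 - 21) ≡ 7/25 mod 47. 25⁻¹ ≡ 32 (mod 47) since 25·32 = 800 ≡ 1, so λ ≡ 36.
  x = λ² - 21 - 46 = 1296 - 67 ≡ 7; y = λ·(21 - 7) - 32 ≡ 2. → (7, 2)
12P: (7, 2) + (46, 39). λ = (39 - 2)/(46 - 7) ≡ 37/39 mod 47. 39⁻¹ ≡ 41 (mod 47) since 39·41 = 1599 ≡ 1, so λ ≡ 13.
  x = λ² - 7 - 46 = 169 - 53 ≡ 22; y = λ·(7 - 22) - 2 ≡ 38. → (22, 38)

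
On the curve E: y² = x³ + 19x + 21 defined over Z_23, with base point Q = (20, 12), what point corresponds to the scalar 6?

Double-and-add on 6 = (110)₂. Start with Q = (20, 12) for the leading 1-bit.
double: tangent at (20, 12): λ = (3·20² + 19)/(2·12) ≡ 0/1. 1⁻¹ ≡ 1 (mod 23), so λ ≡ 0·1 ≡ 0.
  x = λ² - 20 - 20 = 0 - 40 ≡ 6; y = λ·(20 - 6) - 12 ≡ 11. → (6, 11)
add Q: (6, 11) + (20, 12). λ = (12 - 11)/(20 - 6) ≡ 1/14 mod 23. 14⁻¹ ≡ 5 (mod 23), so λ ≡ 5.
  x = λ² - 6 - 20 = 25 - 26 ≡ 22; y = λ·(6 - 22) - 11 ≡ 1. → (22, 1)
double: tangent at (22, 1): λ = (3·22² + 19)/(2·1) ≡ 22/2. 2⁻¹ ≡ 12 (mod 23), so λ ≡ 22·12 ≡ 11.
  x = λ² - 22 - 22 = 121 - 44 ≡ 8; y = λ·(22 - 8) - 1 ≡ 15. → (8, 15)

(8, 15)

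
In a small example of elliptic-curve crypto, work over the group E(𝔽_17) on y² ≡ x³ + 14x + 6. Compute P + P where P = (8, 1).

tangent at (8, 1): λ = (3·8² + 14)/(2·1) ≡ 2/2. 2⁻¹ ≡ 9 (mod 17) since 2·9 = 18 ≡ 1, so λ ≡ 2·9 ≡ 1.
  x = λ² - 8 - 8 = 1 - 16 ≡ 2; y = λ·(8 - 2) - 1 ≡ 5. → (2, 5)

(2, 5)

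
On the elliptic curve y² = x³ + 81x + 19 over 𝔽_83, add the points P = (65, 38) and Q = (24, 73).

(80, 74)

(65, 38) + (24, 73). λ = (73 - 38)/(24 - 65) ≡ 35/42 mod 83. 42⁻¹ ≡ 2 (mod 83) since 42·2 = 84 ≡ 1, so λ ≡ 70.
  x = λ² - 65 - 24 = 4900 - 89 ≡ 80; y = λ·(65 - 80) - 38 ≡ 74. → (80, 74)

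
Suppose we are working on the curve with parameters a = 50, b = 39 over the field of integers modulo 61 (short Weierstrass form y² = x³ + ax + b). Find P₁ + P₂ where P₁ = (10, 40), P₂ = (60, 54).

(10, 40) + (60, 54). λ = (54 - 40)/(60 - 10) ≡ 14/50 mod 61. 50⁻¹ ≡ 11 (mod 61), so λ ≡ 32.
  x = λ² - 10 - 60 = 1024 - 70 ≡ 39; y = λ·(10 - 39) - 40 ≡ 8. → (39, 8)

(39, 8)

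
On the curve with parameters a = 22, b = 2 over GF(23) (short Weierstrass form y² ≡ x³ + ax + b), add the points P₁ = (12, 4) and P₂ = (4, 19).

(8, 0)

(12, 4) + (4, 19). λ = (19 - 4)/(4 - 12) ≡ 15/15 mod 23. 15⁻¹ ≡ 20 (mod 23) since 15·20 = 300 ≡ 1, so λ ≡ 1.
  x = λ² - 12 - 4 = 1 - 16 ≡ 8; y = λ·(12 - 8) - 4 ≡ 0. → (8, 0)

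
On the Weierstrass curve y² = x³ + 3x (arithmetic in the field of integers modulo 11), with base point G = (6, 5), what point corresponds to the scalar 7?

Double-and-add on 7 = (111)₂. Start with G = (6, 5) for the leading 1-bit.
double: tangent at (6, 5): λ = (3·6² + 3)/(2·5) ≡ 1/10. 10⁻¹ ≡ 10 (mod 11) since 10·10 = 100 ≡ 1, so λ ≡ 1·10 ≡ 10.
  x = λ² - 6 - 6 = 100 - 12 ≡ 0; y = λ·(6 - 0) - 5 ≡ 0. → (0, 0)
add G: (0, 0) + (6, 5). λ = (5 - 0)/(6 - 0) ≡ 5/6 mod 11. 6⁻¹ ≡ 2 (mod 11), so λ ≡ 10.
  x = λ² - 0 - 6 = 100 - 6 ≡ 6; y = λ·(0 - 6) - 0 ≡ 6. → (6, 6)
double: tangent at (6, 6): λ = (3·6² + 3)/(2·6) ≡ 1/1. 1⁻¹ ≡ 1 (mod 11), so λ ≡ 1·1 ≡ 1.
  x = λ² - 6 - 6 = 1 - 12 ≡ 0; y = λ·(6 - 0) - 6 ≡ 0. → (0, 0)
add G: (0, 0) + (6, 5). λ = (5 - 0)/(6 - 0) ≡ 5/6 mod 11. 6⁻¹ ≡ 2 (mod 11) since 6·2 = 12 ≡ 1, so λ ≡ 10.
  x = λ² - 0 - 6 = 100 - 6 ≡ 6; y = λ·(0 - 6) - 0 ≡ 6. → (6, 6)

(6, 6)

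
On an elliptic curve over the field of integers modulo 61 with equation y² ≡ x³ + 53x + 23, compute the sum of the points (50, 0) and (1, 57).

(50, 0) + (1, 57). λ = (57 - 0)/(1 - 50) ≡ 57/12 mod 61. 12⁻¹ ≡ 56 (mod 61), so λ ≡ 20.
  x = λ² - 50 - 1 = 400 - 51 ≡ 44; y = λ·(50 - 44) - 0 ≡ 59. → (44, 59)

(44, 59)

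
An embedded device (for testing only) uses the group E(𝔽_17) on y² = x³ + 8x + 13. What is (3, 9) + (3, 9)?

tangent at (3, 9): λ = (3·3² + 8)/(2·9) ≡ 1/1. 1⁻¹ ≡ 1 (mod 17), so λ ≡ 1·1 ≡ 1.
  x = λ² - 3 - 3 = 1 - 6 ≡ 12; y = λ·(3 - 12) - 9 ≡ 16. → (12, 16)

(12, 16)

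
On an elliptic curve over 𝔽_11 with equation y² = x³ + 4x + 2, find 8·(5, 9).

Write P = (5, 9).
Repeated addition: build up to 8P.
2P: tangent at (5, 9): λ = (3·5² + 4)/(2·9) ≡ 2/7. 7⁻¹ ≡ 8 (mod 11) since 7·8 = 56 ≡ 1, so λ ≡ 2·8 ≡ 5.
  x = λ² - 5 - 5 = 25 - 10 ≡ 4; y = λ·(5 - 4) - 9 ≡ 7. → (4, 7)
3P: (4, 7) + (5, 9). λ = (9 - 7)/(5 - 4) ≡ 2/1 mod 11. 1⁻¹ ≡ 1 (mod 11) since 1·1 = 1 ≡ 1, so λ ≡ 2.
  x = λ² - 4 - 5 = 4 - 9 ≡ 6; y = λ·(4 - 6) - 7 ≡ 0. → (6, 0)
4P: (6, 0) + (5, 9). λ = (9 - 0)/(5 - 6) ≡ 9/10 mod 11. 10⁻¹ ≡ 10 (mod 11), so λ ≡ 2.
  x = λ² - 6 - 5 = 4 - 11 ≡ 4; y = λ·(6 - 4) - 0 ≡ 4. → (4, 4)
5P: (4, 4) + (5, 9). λ = (9 - 4)/(5 - 4) ≡ 5/1 mod 11. 1⁻¹ ≡ 1 (mod 11), so λ ≡ 5.
  x = λ² - 4 - 5 = 25 - 9 ≡ 5; y = λ·(4 - 5) - 4 ≡ 2. → (5, 2)
6P: (5, 2) + (5, 9): same x and y₁ ≡ -y₂, so the sum is the point at infinity.
7P: the point at infinity + (5, 9) = (5, 9) (identity).
8P: tangent at (5, 9): λ = (3·5² + 4)/(2·9) ≡ 2/7. 7⁻¹ ≡ 8 (mod 11) since 7·8 = 56 ≡ 1, so λ ≡ 2·8 ≡ 5.
  x = λ² - 5 - 5 = 25 - 10 ≡ 4; y = λ·(5 - 4) - 9 ≡ 7. → (4, 7)

(4, 7)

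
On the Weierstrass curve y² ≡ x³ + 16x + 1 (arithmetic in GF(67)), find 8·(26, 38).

Write G = (26, 38).
Double-and-add on 8 = (1000)₂. Start with G = (26, 38) for the leading 1-bit.
double: tangent at (26, 38): λ = (3·26² + 16)/(2·38) ≡ 34/9. 9⁻¹ ≡ 15 (mod 67) since 9·15 = 135 ≡ 1, so λ ≡ 34·15 ≡ 41.
  x = λ² - 26 - 26 = 1681 - 52 ≡ 21; y = λ·(26 - 21) - 38 ≡ 33. → (21, 33)
double: tangent at (21, 33): λ = (3·21² + 16)/(2·33) ≡ 66/66. 66⁻¹ ≡ 66 (mod 67), so λ ≡ 66·66 ≡ 1.
  x = λ² - 21 - 21 = 1 - 42 ≡ 26; y = λ·(21 - 26) - 33 ≡ 29. → (26, 29)
double: tangent at (26, 29): λ = (3·26² + 16)/(2·29) ≡ 34/58. 58⁻¹ ≡ 52 (mod 67), so λ ≡ 34·52 ≡ 26.
  x = λ² - 26 - 26 = 676 - 52 ≡ 21; y = λ·(26 - 21) - 29 ≡ 34. → (21, 34)

(21, 34)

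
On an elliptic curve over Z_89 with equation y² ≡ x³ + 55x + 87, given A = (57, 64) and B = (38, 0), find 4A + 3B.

(65, 42)

First 4A:
Repeated addition: build up to 4A.
2A: tangent at (57, 64): λ = (3·57² + 55)/(2·64) ≡ 12/39. 39⁻¹ ≡ 16 (mod 89), so λ ≡ 12·16 ≡ 14.
  x = λ² - 57 - 57 = 196 - 114 ≡ 82; y = λ·(57 - 82) - 64 ≡ 31. → (82, 31)
3A: (82, 31) + (57, 64). λ = (64 - 31)/(57 - 82) ≡ 33/64 mod 89. 64⁻¹ ≡ 32 (mod 89) since 64·32 = 2048 ≡ 1, so λ ≡ 77.
  x = λ² - 82 - 57 = 5929 - 139 ≡ 5; y = λ·(82 - 5) - 31 ≡ 24. → (5, 24)
4A: (5, 24) + (57, 64). λ = (64 - 24)/(57 - 5) ≡ 40/52 mod 89. 52⁻¹ ≡ 12 (mod 89), so λ ≡ 35.
  x = λ² - 5 - 57 = 1225 - 62 ≡ 6; y = λ·(5 - 6) - 24 ≡ 30. → (6, 30)
4A = (6, 30).
Next 3B:
Repeated addition: build up to 3B.
2B: (38, 0) + (38, 0): same x and y₁ ≡ -y₂, so the sum is 𝒪.
3B: 𝒪 + (38, 0) = (38, 0) (identity).
3B = (38, 0).
Finally 4A + 3B:
(6, 30) + (38, 0). λ = (0 - 30)/(38 - 6) ≡ 59/32 mod 89. 32⁻¹ ≡ 64 (mod 89), so λ ≡ 38.
  x = λ² - 6 - 38 = 1444 - 44 ≡ 65; y = λ·(6 - 65) - 30 ≡ 42. → (65, 42)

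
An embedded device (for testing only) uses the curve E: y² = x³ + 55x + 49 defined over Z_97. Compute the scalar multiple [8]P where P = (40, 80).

Double-and-add on 8 = (1000)₂. Start with P = (40, 80) for the leading 1-bit.
double: tangent at (40, 80): λ = (3·40² + 55)/(2·80) ≡ 5/63. 63⁻¹ ≡ 77 (mod 97), so λ ≡ 5·77 ≡ 94.
  x = λ² - 40 - 40 = 8836 - 80 ≡ 26; y = λ·(40 - 26) - 80 ≡ 72. → (26, 72)
double: tangent at (26, 72): λ = (3·26² + 55)/(2·72) ≡ 46/47. 47⁻¹ ≡ 64 (mod 97), so λ ≡ 46·64 ≡ 34.
  x = λ² - 26 - 26 = 1156 - 52 ≡ 37; y = λ·(26 - 37) - 72 ≡ 39. → (37, 39)
double: tangent at (37, 39): λ = (3·37² + 55)/(2·39) ≡ 88/78. 78⁻¹ ≡ 51 (mod 97), so λ ≡ 88·51 ≡ 26.
  x = λ² - 37 - 37 = 676 - 74 ≡ 20; y = λ·(37 - 20) - 39 ≡ 15. → (20, 15)

(20, 15)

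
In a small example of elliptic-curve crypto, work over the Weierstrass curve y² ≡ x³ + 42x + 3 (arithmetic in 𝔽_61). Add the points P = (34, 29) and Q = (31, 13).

(34, 29) + (31, 13). λ = (13 - 29)/(31 - 34) ≡ 45/58 mod 61. 58⁻¹ ≡ 20 (mod 61), so λ ≡ 46.
  x = λ² - 34 - 31 = 2116 - 65 ≡ 38; y = λ·(34 - 38) - 29 ≡ 31. → (38, 31)

(38, 31)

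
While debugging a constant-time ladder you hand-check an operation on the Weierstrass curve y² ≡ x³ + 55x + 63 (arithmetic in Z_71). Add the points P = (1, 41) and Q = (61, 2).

(38, 15)

(1, 41) + (61, 2). λ = (2 - 41)/(61 - 1) ≡ 32/60 mod 71. 60⁻¹ ≡ 58 (mod 71), so λ ≡ 10.
  x = λ² - 1 - 61 = 100 - 62 ≡ 38; y = λ·(1 - 38) - 41 ≡ 15. → (38, 15)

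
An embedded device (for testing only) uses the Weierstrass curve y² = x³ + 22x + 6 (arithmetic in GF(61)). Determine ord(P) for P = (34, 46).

2P: tangent at (34, 46): λ = (3·34² + 22)/(2·46) ≡ 13/31. 31⁻¹ ≡ 2 (mod 61) since 31·2 = 62 ≡ 1, so λ ≡ 13·2 ≡ 26.
  x = λ² - 34 - 34 = 676 - 68 ≡ 59; y = λ·(34 - 59) - 46 ≡ 36. → (59, 36)
3P: (59, 36) + (34, 46). λ = (46 - 36)/(34 - 59) ≡ 10/36 mod 61. 36⁻¹ ≡ 39 (mod 61), so λ ≡ 24.
  x = λ² - 59 - 34 = 576 - 93 ≡ 56; y = λ·(59 - 56) - 36 ≡ 36. → (56, 36)
4P: (56, 36) + (34, 46). λ = (46 - 36)/(34 - 56) ≡ 10/39 mod 61. 39⁻¹ ≡ 36 (mod 61), so λ ≡ 55.
  x = λ² - 56 - 34 = 3025 - 90 ≡ 7; y = λ·(56 - 7) - 36 ≡ 36. → (7, 36)
5P: (7, 36) + (34, 46). λ = (46 - 36)/(34 - 7) ≡ 10/27 mod 61. 27⁻¹ ≡ 52 (mod 61), so λ ≡ 32.
  x = λ² - 7 - 34 = 1024 - 41 ≡ 7; y = λ·(7 - 7) - 36 ≡ 25. → (7, 25)
6P: (7, 25) + (34, 46). λ = (46 - 25)/(34 - 7) ≡ 21/27 mod 61. 27⁻¹ ≡ 52 (mod 61), so λ ≡ 55.
  x = λ² - 7 - 34 = 3025 - 41 ≡ 56; y = λ·(7 - 56) - 25 ≡ 25. → (56, 25)
7P: (56, 25) + (34, 46). λ = (46 - 25)/(34 - 56) ≡ 21/39 mod 61. 39⁻¹ ≡ 36 (mod 61), so λ ≡ 24.
  x = λ² - 56 - 34 = 576 - 90 ≡ 59; y = λ·(56 - 59) - 25 ≡ 25. → (59, 25)
8P: (59, 25) + (34, 46). λ = (46 - 25)/(34 - 59) ≡ 21/36 mod 61. 36⁻¹ ≡ 39 (mod 61), so λ ≡ 26.
  x = λ² - 59 - 34 = 676 - 93 ≡ 34; y = λ·(59 - 34) - 25 ≡ 15. → (34, 15)
9P: (34, 15) + (34, 46): same x and y₁ ≡ -y₂, so the sum is O.
9P = O, so the order is 9.

9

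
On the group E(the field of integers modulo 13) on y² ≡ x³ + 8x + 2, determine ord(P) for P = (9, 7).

2P: tangent at (9, 7): λ = (3·9² + 8)/(2·7) ≡ 4/1. 1⁻¹ ≡ 1 (mod 13) since 1·1 = 1 ≡ 1, so λ ≡ 4·1 ≡ 4.
  x = λ² - 9 - 9 = 16 - 18 ≡ 11; y = λ·(9 - 11) - 7 ≡ 11. → (11, 11)
3P: (11, 11) + (9, 7). λ = (7 - 11)/(9 - 11) ≡ 9/11 mod 13. 11⁻¹ ≡ 6 (mod 13) since 11·6 = 66 ≡ 1, so λ ≡ 2.
  x = λ² - 11 - 9 = 4 - 20 ≡ 10; y = λ·(11 - 10) - 11 ≡ 4. → (10, 4)
4P: (10, 4) + (9, 7). λ = (7 - 4)/(9 - 10) ≡ 3/12 mod 13. 12⁻¹ ≡ 12 (mod 13) since 12·12 = 144 ≡ 1, so λ ≡ 10.
  x = λ² - 10 - 9 = 100 - 19 ≡ 3; y = λ·(10 - 3) - 4 ≡ 1. → (3, 1)
5P: (3, 1) + (9, 7). λ = (7 - 1)/(9 - 3) ≡ 6/6 mod 13. 6⁻¹ ≡ 11 (mod 13), so λ ≡ 1.
  x = λ² - 3 - 9 = 1 - 12 ≡ 2; y = λ·(3 - 2) - 1 ≡ 0. → (2, 0)
6P: (2, 0) + (9, 7). λ = (7 - 0)/(9 - 2) ≡ 7/7 mod 13. 7⁻¹ ≡ 2 (mod 13) since 7·2 = 14 ≡ 1, so λ ≡ 1.
  x = λ² - 2 - 9 = 1 - 11 ≡ 3; y = λ·(2 - 3) - 0 ≡ 12. → (3, 12)
7P: (3, 12) + (9, 7). λ = (7 - 12)/(9 - 3) ≡ 8/6 mod 13. 6⁻¹ ≡ 11 (mod 13) since 6·11 = 66 ≡ 1, so λ ≡ 10.
  x = λ² - 3 - 9 = 100 - 12 ≡ 10; y = λ·(3 - 10) - 12 ≡ 9. → (10, 9)
8P: (10, 9) + (9, 7). λ = (7 - 9)/(9 - 10) ≡ 11/12 mod 13. 12⁻¹ ≡ 12 (mod 13) since 12·12 = 144 ≡ 1, so λ ≡ 2.
  x = λ² - 10 - 9 = 4 - 19 ≡ 11; y = λ·(10 - 11) - 9 ≡ 2. → (11, 2)
9P: (11, 2) + (9, 7). λ = (7 - 2)/(9 - 11) ≡ 5/11 mod 13. 11⁻¹ ≡ 6 (mod 13) since 11·6 = 66 ≡ 1, so λ ≡ 4.
  x = λ² - 11 - 9 = 16 - 20 ≡ 9; y = λ·(11 - 9) - 2 ≡ 6. → (9, 6)
10P: (9, 6) + (9, 7): same x and y₁ ≡ -y₂, so the sum is O.
10P = O, so the order is 10.

10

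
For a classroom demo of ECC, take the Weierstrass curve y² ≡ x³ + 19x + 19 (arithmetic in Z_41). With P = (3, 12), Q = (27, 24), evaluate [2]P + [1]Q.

First 2P:
Repeated addition: build up to 2P.
2P: tangent at (3, 12): λ = (3·3² + 19)/(2·12) ≡ 5/24. 24⁻¹ ≡ 12 (mod 41) since 24·12 = 288 ≡ 1, so λ ≡ 5·12 ≡ 19.
  x = λ² - 3 - 3 = 361 - 6 ≡ 27; y = λ·(3 - 27) - 12 ≡ 24. → (27, 24)
2P = (27, 24).
Finally 2P + Q:
tangent at (27, 24): λ = (3·27² + 19)/(2·24) ≡ 33/7. 7⁻¹ ≡ 6 (mod 41), so λ ≡ 33·6 ≡ 34.
  x = λ² - 27 - 27 = 1156 - 54 ≡ 36; y = λ·(27 - 36) - 24 ≡ 39. → (36, 39)

(36, 39)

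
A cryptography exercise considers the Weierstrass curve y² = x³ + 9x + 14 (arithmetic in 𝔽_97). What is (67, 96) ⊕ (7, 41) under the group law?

(67, 96) + (7, 41). λ = (41 - 96)/(7 - 67) ≡ 42/37 mod 97. 37⁻¹ ≡ 21 (mod 97), so λ ≡ 9.
  x = λ² - 67 - 7 = 81 - 74 ≡ 7; y = λ·(67 - 7) - 96 ≡ 56. → (7, 56)

(7, 56)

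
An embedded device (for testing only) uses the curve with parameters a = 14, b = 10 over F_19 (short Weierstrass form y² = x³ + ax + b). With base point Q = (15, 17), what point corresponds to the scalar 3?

Repeated addition: build up to 3Q.
2Q: tangent at (15, 17): λ = (3·15² + 14)/(2·17) ≡ 5/15. 15⁻¹ ≡ 14 (mod 19) since 15·14 = 210 ≡ 1, so λ ≡ 5·14 ≡ 13.
  x = λ² - 15 - 15 = 169 - 30 ≡ 6; y = λ·(15 - 6) - 17 ≡ 5. → (6, 5)
3Q: (6, 5) + (15, 17). λ = (17 - 5)/(15 - 6) ≡ 12/9 mod 19. 9⁻¹ ≡ 17 (mod 19), so λ ≡ 14.
  x = λ² - 6 - 15 = 196 - 21 ≡ 4; y = λ·(6 - 4) - 5 ≡ 4. → (4, 4)

(4, 4)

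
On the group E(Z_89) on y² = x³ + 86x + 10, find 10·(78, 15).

(27, 78)

Write P = (78, 15).
Double-and-add on 10 = (1010)₂. Start with P = (78, 15) for the leading 1-bit.
double: tangent at (78, 15): λ = (3·78² + 86)/(2·15) ≡ 4/30. 30⁻¹ ≡ 3 (mod 89), so λ ≡ 4·3 ≡ 12.
  x = λ² - 78 - 78 = 144 - 156 ≡ 77; y = λ·(78 - 77) - 15 ≡ 86. → (77, 86)
double: tangent at (77, 86): λ = (3·77² + 86)/(2·86) ≡ 73/83. 83⁻¹ ≡ 74 (mod 89), so λ ≡ 73·74 ≡ 62.
  x = λ² - 77 - 77 = 3844 - 154 ≡ 41; y = λ·(77 - 41) - 86 ≡ 10. → (41, 10)
add P: (41, 10) + (78, 15). λ = (15 - 10)/(78 - 41) ≡ 5/37 mod 89. 37⁻¹ ≡ 77 (mod 89), so λ ≡ 29.
  x = λ² - 41 - 78 = 841 - 119 ≡ 10; y = λ·(41 - 10) - 10 ≡ 88. → (10, 88)
double: tangent at (10, 88): λ = (3·10² + 86)/(2·88) ≡ 30/87. 87⁻¹ ≡ 44 (mod 89), so λ ≡ 30·44 ≡ 74.
  x = λ² - 10 - 10 = 5476 - 20 ≡ 27; y = λ·(10 - 27) - 88 ≡ 78. → (27, 78)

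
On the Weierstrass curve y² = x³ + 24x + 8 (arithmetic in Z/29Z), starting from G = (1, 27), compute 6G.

Double-and-add on 6 = (110)₂. Start with G = (1, 27) for the leading 1-bit.
double: tangent at (1, 27): λ = (3·1² + 24)/(2·27) ≡ 27/25. 25⁻¹ ≡ 7 (mod 29), so λ ≡ 27·7 ≡ 15.
  x = λ² - 1 - 1 = 225 - 2 ≡ 20; y = λ·(1 - 20) - 27 ≡ 7. → (20, 7)
add G: (20, 7) + (1, 27). λ = (27 - 7)/(1 - 20) ≡ 20/10 mod 29. 10⁻¹ ≡ 3 (mod 29), so λ ≡ 2.
  x = λ² - 20 - 1 = 4 - 21 ≡ 12; y = λ·(20 - 12) - 7 ≡ 9. → (12, 9)
double: tangent at (12, 9): λ = (3·12² + 24)/(2·9) ≡ 21/18. 18⁻¹ ≡ 21 (mod 29), so λ ≡ 21·21 ≡ 6.
  x = λ² - 12 - 12 = 36 - 24 ≡ 12; y = λ·(12 - 12) - 9 ≡ 20. → (12, 20)

(12, 20)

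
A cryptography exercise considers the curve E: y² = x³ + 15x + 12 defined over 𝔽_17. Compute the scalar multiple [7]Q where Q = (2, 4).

(3, 4)

Repeated addition: build up to 7Q.
2Q: tangent at (2, 4): λ = (3·2² + 15)/(2·4) ≡ 10/8. 8⁻¹ ≡ 15 (mod 17) since 8·15 = 120 ≡ 1, so λ ≡ 10·15 ≡ 14.
  x = λ² - 2 - 2 = 196 - 4 ≡ 5; y = λ·(2 - 5) - 4 ≡ 5. → (5, 5)
3Q: (5, 5) + (2, 4). λ = (4 - 5)/(2 - 5) ≡ 16/14 mod 17. 14⁻¹ ≡ 11 (mod 17) since 14·11 = 154 ≡ 1, so λ ≡ 6.
  x = λ² - 5 - 2 = 36 - 7 ≡ 12; y = λ·(5 - 12) - 5 ≡ 4. → (12, 4)
4Q: (12, 4) + (2, 4). λ = (4 - 4)/(2 - 12) ≡ 0/7 mod 17. 7⁻¹ ≡ 5 (mod 17) since 7·5 = 35 ≡ 1, so λ ≡ 0.
  x = λ² - 12 - 2 = 0 - 14 ≡ 3; y = λ·(12 - 3) - 4 ≡ 13. → (3, 13)
5Q: (3, 13) + (2, 4). λ = (4 - 13)/(2 - 3) ≡ 8/16 mod 17. 16⁻¹ ≡ 16 (mod 17) since 16·16 = 256 ≡ 1, so λ ≡ 9.
  x = λ² - 3 - 2 = 81 - 5 ≡ 8; y = λ·(3 - 8) - 13 ≡ 10. → (8, 10)
6Q: (8, 10) + (2, 4). λ = (4 - 10)/(2 - 8) ≡ 11/11 mod 17. 11⁻¹ ≡ 14 (mod 17), so λ ≡ 1.
  x = λ² - 8 - 2 = 1 - 10 ≡ 8; y = λ·(8 - 8) - 10 ≡ 7. → (8, 7)
7Q: (8, 7) + (2, 4). λ = (4 - 7)/(2 - 8) ≡ 14/11 mod 17. 11⁻¹ ≡ 14 (mod 17) since 11·14 = 154 ≡ 1, so λ ≡ 9.
  x = λ² - 8 - 2 = 81 - 10 ≡ 3; y = λ·(8 - 3) - 7 ≡ 4. → (3, 4)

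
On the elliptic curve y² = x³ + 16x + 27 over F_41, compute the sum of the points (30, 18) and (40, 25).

(17, 28)

(30, 18) + (40, 25). λ = (25 - 18)/(40 - 30) ≡ 7/10 mod 41. 10⁻¹ ≡ 37 (mod 41), so λ ≡ 13.
  x = λ² - 30 - 40 = 169 - 70 ≡ 17; y = λ·(30 - 17) - 18 ≡ 28. → (17, 28)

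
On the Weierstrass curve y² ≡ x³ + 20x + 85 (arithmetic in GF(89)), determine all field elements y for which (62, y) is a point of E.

none

x³ + 20x + 85 = 239653 ≡ 65 (mod 89).
65 is a non-residue mod 89; no y exists.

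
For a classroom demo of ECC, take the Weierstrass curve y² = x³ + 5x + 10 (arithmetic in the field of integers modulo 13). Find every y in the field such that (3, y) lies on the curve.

x³ + 5x + 10 = 52 ≡ 0 (mod 13).
Only y = 0 satisfies y² ≡ 0.

0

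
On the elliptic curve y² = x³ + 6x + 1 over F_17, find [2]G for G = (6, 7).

(4, 2)

tangent at (6, 7): λ = (3·6² + 6)/(2·7) ≡ 12/14. 14⁻¹ ≡ 11 (mod 17) since 14·11 = 154 ≡ 1, so λ ≡ 12·11 ≡ 13.
  x = λ² - 6 - 6 = 169 - 12 ≡ 4; y = λ·(6 - 4) - 7 ≡ 2. → (4, 2)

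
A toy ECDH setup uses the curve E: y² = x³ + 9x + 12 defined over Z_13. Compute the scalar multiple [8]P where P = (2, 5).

Double-and-add on 8 = (1000)₂. Start with P = (2, 5) for the leading 1-bit.
double: tangent at (2, 5): λ = (3·2² + 9)/(2·5) ≡ 8/10. 10⁻¹ ≡ 4 (mod 13), so λ ≡ 8·4 ≡ 6.
  x = λ² - 2 - 2 = 36 - 4 ≡ 6; y = λ·(2 - 6) - 5 ≡ 10. → (6, 10)
double: tangent at (6, 10): λ = (3·6² + 9)/(2·10) ≡ 0/7. 7⁻¹ ≡ 2 (mod 13) since 7·2 = 14 ≡ 1, so λ ≡ 0·2 ≡ 0.
  x = λ² - 6 - 6 = 0 - 12 ≡ 1; y = λ·(6 - 1) - 10 ≡ 3. → (1, 3)
double: tangent at (1, 3): λ = (3·1² + 9)/(2·3) ≡ 12/6. 6⁻¹ ≡ 11 (mod 13), so λ ≡ 12·11 ≡ 2.
  x = λ² - 1 - 1 = 4 - 2 ≡ 2; y = λ·(1 - 2) - 3 ≡ 8. → (2, 8)

(2, 8)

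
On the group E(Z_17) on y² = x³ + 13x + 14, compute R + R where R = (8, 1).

tangent at (8, 1): λ = (3·8² + 13)/(2·1) ≡ 1/2. 2⁻¹ ≡ 9 (mod 17) since 2·9 = 18 ≡ 1, so λ ≡ 1·9 ≡ 9.
  x = λ² - 8 - 8 = 81 - 16 ≡ 14; y = λ·(8 - 14) - 1 ≡ 13. → (14, 13)

(14, 13)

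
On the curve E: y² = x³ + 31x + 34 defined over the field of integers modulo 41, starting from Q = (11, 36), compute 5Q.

(31, 35)

Double-and-add on 5 = (101)₂. Start with Q = (11, 36) for the leading 1-bit.
double: tangent at (11, 36): λ = (3·11² + 31)/(2·36) ≡ 25/31. 31⁻¹ ≡ 4 (mod 41) since 31·4 = 124 ≡ 1, so λ ≡ 25·4 ≡ 18.
  x = λ² - 11 - 11 = 324 - 22 ≡ 15; y = λ·(11 - 15) - 36 ≡ 15. → (15, 15)
double: tangent at (15, 15): λ = (3·15² + 31)/(2·15) ≡ 9/30. 30⁻¹ ≡ 26 (mod 41) since 30·26 = 780 ≡ 1, so λ ≡ 9·26 ≡ 29.
  x = λ² - 15 - 15 = 841 - 30 ≡ 32; y = λ·(15 - 32) - 15 ≡ 25. → (32, 25)
add Q: (32, 25) + (11, 36). λ = (36 - 25)/(11 - 32) ≡ 11/20 mod 41. 20⁻¹ ≡ 39 (mod 41), so λ ≡ 19.
  x = λ² - 32 - 11 = 361 - 43 ≡ 31; y = λ·(32 - 31) - 25 ≡ 35. → (31, 35)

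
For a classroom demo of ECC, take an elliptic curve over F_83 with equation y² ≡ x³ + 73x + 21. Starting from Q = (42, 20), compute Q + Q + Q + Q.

(58, 82)

Double-and-add on 4 = (100)₂. Start with Q = (42, 20) for the leading 1-bit.
double: tangent at (42, 20): λ = (3·42² + 73)/(2·20) ≡ 53/40. 40⁻¹ ≡ 27 (mod 83), so λ ≡ 53·27 ≡ 20.
  x = λ² - 42 - 42 = 400 - 84 ≡ 67; y = λ·(42 - 67) - 20 ≡ 61. → (67, 61)
double: tangent at (67, 61): λ = (3·67² + 73)/(2·61) ≡ 11/39. 39⁻¹ ≡ 66 (mod 83) since 39·66 = 2574 ≡ 1, so λ ≡ 11·66 ≡ 62.
  x = λ² - 67 - 67 = 3844 - 134 ≡ 58; y = λ·(67 - 58) - 61 ≡ 82. → (58, 82)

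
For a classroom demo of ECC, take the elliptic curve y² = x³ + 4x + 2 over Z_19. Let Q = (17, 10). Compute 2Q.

(13, 16)

tangent at (17, 10): λ = (3·17² + 4)/(2·10) ≡ 16/1. 1⁻¹ ≡ 1 (mod 19), so λ ≡ 16·1 ≡ 16.
  x = λ² - 17 - 17 = 256 - 34 ≡ 13; y = λ·(17 - 13) - 10 ≡ 16. → (13, 16)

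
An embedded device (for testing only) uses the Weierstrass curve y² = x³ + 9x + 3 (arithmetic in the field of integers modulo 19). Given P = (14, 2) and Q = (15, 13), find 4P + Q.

First 4P:
Double-and-add on 4 = (100)₂. Start with P = (14, 2) for the leading 1-bit.
double: tangent at (14, 2): λ = (3·14² + 9)/(2·2) ≡ 8/4. 4⁻¹ ≡ 5 (mod 19) since 4·5 = 20 ≡ 1, so λ ≡ 8·5 ≡ 2.
  x = λ² - 14 - 14 = 4 - 28 ≡ 14; y = λ·(14 - 14) - 2 ≡ 17. → (14, 17)
double: tangent at (14, 17): λ = (3·14² + 9)/(2·17) ≡ 8/15. 15⁻¹ ≡ 14 (mod 19) since 15·14 = 210 ≡ 1, so λ ≡ 8·14 ≡ 17.
  x = λ² - 14 - 14 = 289 - 28 ≡ 14; y = λ·(14 - 14) - 17 ≡ 2. → (14, 2)
4P = (14, 2).
Finally 4P + Q:
(14, 2) + (15, 13). λ = (13 - 2)/(15 - 14) ≡ 11/1 mod 19. 1⁻¹ ≡ 1 (mod 19), so λ ≡ 11.
  x = λ² - 14 - 15 = 121 - 29 ≡ 16; y = λ·(14 - 16) - 2 ≡ 14. → (16, 14)

(16, 14)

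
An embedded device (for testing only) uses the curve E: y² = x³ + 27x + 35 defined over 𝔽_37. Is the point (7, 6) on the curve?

no

y² = 6² ≡ 36; x³ + 27x + 35 = 567 ≡ 12 (mod 37). 36 ≠ 12.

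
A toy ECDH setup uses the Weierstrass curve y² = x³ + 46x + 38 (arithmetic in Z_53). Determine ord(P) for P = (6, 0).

2

2P: (6, 0) + (6, 0): same x and y₁ ≡ -y₂, so the sum is ∞.
2P = ∞, so the order is 2.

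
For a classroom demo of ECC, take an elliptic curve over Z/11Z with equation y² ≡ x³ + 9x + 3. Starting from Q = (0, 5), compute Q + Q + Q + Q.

(6, 3)

Double-and-add on 4 = (100)₂. Start with Q = (0, 5) for the leading 1-bit.
double: tangent at (0, 5): λ = (3·0² + 9)/(2·5) ≡ 9/10. 10⁻¹ ≡ 10 (mod 11) since 10·10 = 100 ≡ 1, so λ ≡ 9·10 ≡ 2.
  x = λ² - 0 - 0 = 4 - 0 ≡ 4; y = λ·(0 - 4) - 5 ≡ 9. → (4, 9)
double: tangent at (4, 9): λ = (3·4² + 9)/(2·9) ≡ 2/7. 7⁻¹ ≡ 8 (mod 11), so λ ≡ 2·8 ≡ 5.
  x = λ² - 4 - 4 = 25 - 8 ≡ 6; y = λ·(4 - 6) - 9 ≡ 3. → (6, 3)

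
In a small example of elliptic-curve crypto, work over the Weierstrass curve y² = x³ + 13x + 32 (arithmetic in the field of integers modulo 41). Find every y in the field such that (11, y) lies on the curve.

none

x³ + 13x + 32 = 1506 ≡ 30 (mod 41).
30 is a non-residue mod 41; no y exists.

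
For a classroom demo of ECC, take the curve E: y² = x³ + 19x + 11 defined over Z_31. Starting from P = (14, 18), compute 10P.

Double-and-add on 10 = (1010)₂. Start with P = (14, 18) for the leading 1-bit.
double: tangent at (14, 18): λ = (3·14² + 19)/(2·18) ≡ 18/5. 5⁻¹ ≡ 25 (mod 31), so λ ≡ 18·25 ≡ 16.
  x = λ² - 14 - 14 = 256 - 28 ≡ 11; y = λ·(14 - 11) - 18 ≡ 30. → (11, 30)
double: tangent at (11, 30): λ = (3·11² + 19)/(2·30) ≡ 10/29. 29⁻¹ ≡ 15 (mod 31), so λ ≡ 10·15 ≡ 26.
  x = λ² - 11 - 11 = 676 - 22 ≡ 3; y = λ·(11 - 3) - 30 ≡ 23. → (3, 23)
add P: (3, 23) + (14, 18). λ = (18 - 23)/(14 - 3) ≡ 26/11 mod 31. 11⁻¹ ≡ 17 (mod 31), so λ ≡ 8.
  x = λ² - 3 - 14 = 64 - 17 ≡ 16; y = λ·(3 - 16) - 23 ≡ 28. → (16, 28)
double: tangent at (16, 28): λ = (3·16² + 19)/(2·28) ≡ 12/25. 25⁻¹ ≡ 5 (mod 31), so λ ≡ 12·5 ≡ 29.
  x = λ² - 16 - 16 = 841 - 32 ≡ 3; y = λ·(16 - 3) - 28 ≡ 8. → (3, 8)

(3, 8)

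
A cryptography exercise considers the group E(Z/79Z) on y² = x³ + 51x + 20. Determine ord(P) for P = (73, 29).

2P: tangent at (73, 29): λ = (3·73² + 51)/(2·29) ≡ 1/58. 58⁻¹ ≡ 15 (mod 79) since 58·15 = 870 ≡ 1, so λ ≡ 1·15 ≡ 15.
  x = λ² - 73 - 73 = 225 - 146 ≡ 0; y = λ·(73 - 0) - 29 ≡ 39. → (0, 39)
3P: (0, 39) + (73, 29). λ = (29 - 39)/(73 - 0) ≡ 69/73 mod 79. 73⁻¹ ≡ 13 (mod 79), so λ ≡ 28.
  x = λ² - 0 - 73 = 784 - 73 ≡ 0; y = λ·(0 - 0) - 39 ≡ 40. → (0, 40)
4P: (0, 40) + (73, 29). λ = (29 - 40)/(73 - 0) ≡ 68/73 mod 79. 73⁻¹ ≡ 13 (mod 79), so λ ≡ 15.
  x = λ² - 0 - 73 = 225 - 73 ≡ 73; y = λ·(0 - 73) - 40 ≡ 50. → (73, 50)
5P: (73, 50) + (73, 29): same x and y₁ ≡ -y₂, so the sum is ∞.
5P = ∞, so the order is 5.

5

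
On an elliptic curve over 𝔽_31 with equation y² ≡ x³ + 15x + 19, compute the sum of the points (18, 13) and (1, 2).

(21, 27)

(18, 13) + (1, 2). λ = (2 - 13)/(1 - 18) ≡ 20/14 mod 31. 14⁻¹ ≡ 20 (mod 31), so λ ≡ 28.
  x = λ² - 18 - 1 = 784 - 19 ≡ 21; y = λ·(18 - 21) - 13 ≡ 27. → (21, 27)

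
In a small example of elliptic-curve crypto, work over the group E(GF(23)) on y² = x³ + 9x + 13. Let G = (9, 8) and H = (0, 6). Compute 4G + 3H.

(18, 2)

First 4G:
Double-and-add on 4 = (100)₂. Start with G = (9, 8) for the leading 1-bit.
double: tangent at (9, 8): λ = (3·9² + 9)/(2·8) ≡ 22/16. 16⁻¹ ≡ 13 (mod 23), so λ ≡ 22·13 ≡ 10.
  x = λ² - 9 - 9 = 100 - 18 ≡ 13; y = λ·(9 - 13) - 8 ≡ 21. → (13, 21)
double: tangent at (13, 21): λ = (3·13² + 9)/(2·21) ≡ 10/19. 19⁻¹ ≡ 17 (mod 23), so λ ≡ 10·17 ≡ 9.
  x = λ² - 13 - 13 = 81 - 26 ≡ 9; y = λ·(13 - 9) - 21 ≡ 15. → (9, 15)
4G = (9, 15).
Next 3H:
Repeated addition: build up to 3H.
2H: tangent at (0, 6): λ = (3·0² + 9)/(2·6) ≡ 9/12. 12⁻¹ ≡ 2 (mod 23), so λ ≡ 9·2 ≡ 18.
  x = λ² - 0 - 0 = 324 - 0 ≡ 2; y = λ·(0 - 2) - 6 ≡ 4. → (2, 4)
3H: (2, 4) + (0, 6). λ = (6 - 4)/(0 - 2) ≡ 2/21 mod 23. 21⁻¹ ≡ 11 (mod 23), so λ ≡ 22.
  x = λ² - 2 - 0 = 484 - 2 ≡ 22; y = λ·(2 - 22) - 4 ≡ 16. → (22, 16)
3H = (22, 16).
Finally 4G + 3H:
(9, 15) + (22, 16). λ = (16 - 15)/(22 - 9) ≡ 1/13 mod 23. 13⁻¹ ≡ 16 (mod 23), so λ ≡ 16.
  x = λ² - 9 - 22 = 256 - 31 ≡ 18; y = λ·(9 - 18) - 15 ≡ 2. → (18, 2)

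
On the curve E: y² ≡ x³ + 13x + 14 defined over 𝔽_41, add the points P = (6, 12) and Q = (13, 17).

(6, 12) + (13, 17). λ = (17 - 12)/(13 - 6) ≡ 5/7 mod 41. 7⁻¹ ≡ 6 (mod 41) since 7·6 = 42 ≡ 1, so λ ≡ 30.
  x = λ² - 6 - 13 = 900 - 19 ≡ 20; y = λ·(6 - 20) - 12 ≡ 19. → (20, 19)

(20, 19)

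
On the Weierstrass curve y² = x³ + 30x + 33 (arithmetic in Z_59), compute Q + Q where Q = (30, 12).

(6, 4)

tangent at (30, 12): λ = (3·30² + 30)/(2·12) ≡ 16/24. 24⁻¹ ≡ 32 (mod 59), so λ ≡ 16·32 ≡ 40.
  x = λ² - 30 - 30 = 1600 - 60 ≡ 6; y = λ·(30 - 6) - 12 ≡ 4. → (6, 4)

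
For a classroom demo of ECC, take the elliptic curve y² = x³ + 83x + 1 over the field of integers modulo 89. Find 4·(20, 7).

(8, 51)

Write Q = (20, 7).
Repeated addition: build up to 4Q.
2Q: tangent at (20, 7): λ = (3·20² + 83)/(2·7) ≡ 37/14. 14⁻¹ ≡ 70 (mod 89), so λ ≡ 37·70 ≡ 9.
  x = λ² - 20 - 20 = 81 - 40 ≡ 41; y = λ·(20 - 41) - 7 ≡ 71. → (41, 71)
3Q: (41, 71) + (20, 7). λ = (7 - 71)/(20 - 41) ≡ 25/68 mod 89. 68⁻¹ ≡ 72 (mod 89), so λ ≡ 20.
  x = λ² - 41 - 20 = 400 - 61 ≡ 72; y = λ·(41 - 72) - 71 ≡ 21. → (72, 21)
4Q: (72, 21) + (20, 7). λ = (7 - 21)/(20 - 72) ≡ 75/37 mod 89. 37⁻¹ ≡ 77 (mod 89), so λ ≡ 79.
  x = λ² - 72 - 20 = 6241 - 92 ≡ 8; y = λ·(72 - 8) - 21 ≡ 51. → (8, 51)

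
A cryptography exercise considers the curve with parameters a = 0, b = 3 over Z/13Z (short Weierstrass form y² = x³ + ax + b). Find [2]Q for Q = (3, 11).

(3, 2)

tangent at (3, 11): λ = (3·3² + 0)/(2·11) ≡ 1/9. 9⁻¹ ≡ 3 (mod 13), so λ ≡ 1·3 ≡ 3.
  x = λ² - 3 - 3 = 9 - 6 ≡ 3; y = λ·(3 - 3) - 11 ≡ 2. → (3, 2)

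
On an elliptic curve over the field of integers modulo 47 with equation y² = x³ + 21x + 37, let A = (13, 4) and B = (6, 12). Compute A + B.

(13, 4) + (6, 12). λ = (12 - 4)/(6 - 13) ≡ 8/40 mod 47. 40⁻¹ ≡ 20 (mod 47) since 40·20 = 800 ≡ 1, so λ ≡ 19.
  x = λ² - 13 - 6 = 361 - 19 ≡ 13; y = λ·(13 - 13) - 4 ≡ 43. → (13, 43)

(13, 43)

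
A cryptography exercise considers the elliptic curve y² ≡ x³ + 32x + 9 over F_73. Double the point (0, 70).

(69, 6)

tangent at (0, 70): λ = (3·0² + 32)/(2·70) ≡ 32/67. 67⁻¹ ≡ 12 (mod 73), so λ ≡ 32·12 ≡ 19.
  x = λ² - 0 - 0 = 361 - 0 ≡ 69; y = λ·(0 - 69) - 70 ≡ 6. → (69, 6)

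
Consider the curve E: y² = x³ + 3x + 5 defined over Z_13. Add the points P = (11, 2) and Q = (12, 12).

(11, 2) + (12, 12). λ = (12 - 2)/(12 - 11) ≡ 10/1 mod 13. 1⁻¹ ≡ 1 (mod 13), so λ ≡ 10.
  x = λ² - 11 - 12 = 100 - 23 ≡ 12; y = λ·(11 - 12) - 2 ≡ 1. → (12, 1)

(12, 1)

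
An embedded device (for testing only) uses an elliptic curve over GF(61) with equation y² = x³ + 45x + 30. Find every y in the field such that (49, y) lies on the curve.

x³ + 45x + 30 = 119884 ≡ 19 (mod 61).
Square roots of 19 mod 61: 18 and 43 (since 18² = 324 ≡ 19).

18, 43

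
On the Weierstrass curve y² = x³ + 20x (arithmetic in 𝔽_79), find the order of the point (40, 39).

4

2P: tangent at (40, 39): λ = (3·40² + 20)/(2·39) ≡ 1/78. 78⁻¹ ≡ 78 (mod 79), so λ ≡ 1·78 ≡ 78.
  x = λ² - 40 - 40 = 6084 - 80 ≡ 0; y = λ·(40 - 0) - 39 ≡ 0. → (0, 0)
3P: (0, 0) + (40, 39). λ = (39 - 0)/(40 - 0) ≡ 39/40 mod 79. 40⁻¹ ≡ 2 (mod 79), so λ ≡ 78.
  x = λ² - 0 - 40 = 6084 - 40 ≡ 40; y = λ·(0 - 40) - 0 ≡ 40. → (40, 40)
4P: (40, 40) + (40, 39): same x and y₁ ≡ -y₂, so the sum is 𝒪.
4P = 𝒪, so the order is 4.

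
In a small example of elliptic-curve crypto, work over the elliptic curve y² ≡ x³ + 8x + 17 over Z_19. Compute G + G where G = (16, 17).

(3, 7)

tangent at (16, 17): λ = (3·16² + 8)/(2·17) ≡ 16/15. 15⁻¹ ≡ 14 (mod 19) since 15·14 = 210 ≡ 1, so λ ≡ 16·14 ≡ 15.
  x = λ² - 16 - 16 = 225 - 32 ≡ 3; y = λ·(16 - 3) - 17 ≡ 7. → (3, 7)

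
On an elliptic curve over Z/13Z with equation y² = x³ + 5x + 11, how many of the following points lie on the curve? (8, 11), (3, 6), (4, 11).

2

(8, 11): 11² ≡ 4, rhs ≡ 4 → on.
(3, 6): 6² ≡ 10, rhs ≡ 1 → off.
(4, 11): 11² ≡ 4, rhs ≡ 4 → on.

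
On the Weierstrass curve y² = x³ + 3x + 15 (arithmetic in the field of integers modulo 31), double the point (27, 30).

tangent at (27, 30): λ = (3·27² + 3)/(2·30) ≡ 20/29. 29⁻¹ ≡ 15 (mod 31) since 29·15 = 435 ≡ 1, so λ ≡ 20·15 ≡ 21.
  x = λ² - 27 - 27 = 441 - 54 ≡ 15; y = λ·(27 - 15) - 30 ≡ 5. → (15, 5)

(15, 5)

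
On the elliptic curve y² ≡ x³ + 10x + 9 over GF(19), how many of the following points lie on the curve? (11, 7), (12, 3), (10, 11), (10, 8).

2

(11, 7): 7² ≡ 11, rhs ≡ 6 → off.
(12, 3): 3² ≡ 9, rhs ≡ 14 → off.
(10, 11): 11² ≡ 7, rhs ≡ 7 → on.
(10, 8): 8² ≡ 7, rhs ≡ 7 → on.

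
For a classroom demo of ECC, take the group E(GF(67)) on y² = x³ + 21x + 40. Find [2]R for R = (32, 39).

(4, 56)

tangent at (32, 39): λ = (3·32² + 21)/(2·39) ≡ 11/11. 11⁻¹ ≡ 61 (mod 67) since 11·61 = 671 ≡ 1, so λ ≡ 11·61 ≡ 1.
  x = λ² - 32 - 32 = 1 - 64 ≡ 4; y = λ·(32 - 4) - 39 ≡ 56. → (4, 56)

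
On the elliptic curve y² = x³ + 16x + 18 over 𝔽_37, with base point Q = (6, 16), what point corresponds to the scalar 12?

Repeated addition: build up to 12Q.
2Q: tangent at (6, 16): λ = (3·6² + 16)/(2·16) ≡ 13/32. 32⁻¹ ≡ 22 (mod 37) since 32·22 = 704 ≡ 1, so λ ≡ 13·22 ≡ 27.
  x = λ² - 6 - 6 = 729 - 12 ≡ 14; y = λ·(6 - 14) - 16 ≡ 27. → (14, 27)
3Q: (14, 27) + (6, 16). λ = (16 - 27)/(6 - 14) ≡ 26/29 mod 37. 29⁻¹ ≡ 23 (mod 37), so λ ≡ 6.
  x = λ² - 14 - 6 = 36 - 20 ≡ 16; y = λ·(14 - 16) - 27 ≡ 35. → (16, 35)
4Q: (16, 35) + (6, 16). λ = (16 - 35)/(6 - 16) ≡ 18/27 mod 37. 27⁻¹ ≡ 11 (mod 37), so λ ≡ 13.
  x = λ² - 16 - 6 = 169 - 22 ≡ 36; y = λ·(16 - 36) - 35 ≡ 1. → (36, 1)
5Q: (36, 1) + (6, 16). λ = (16 - 1)/(6 - 36) ≡ 15/7 mod 37. 7⁻¹ ≡ 16 (mod 37), so λ ≡ 18.
  x = λ² - 36 - 6 = 324 - 42 ≡ 23; y = λ·(36 - 23) - 1 ≡ 11. → (23, 11)
6Q: (23, 11) + (6, 16). λ = (16 - 11)/(6 - 23) ≡ 5/20 mod 37. 20⁻¹ ≡ 13 (mod 37) since 20·13 = 260 ≡ 1, so λ ≡ 28.
  x = λ² - 23 - 6 = 784 - 29 ≡ 15; y = λ·(23 - 15) - 11 ≡ 28. → (15, 28)
7Q: (15, 28) + (6, 16). λ = (16 - 28)/(6 - 15) ≡ 25/28 mod 37. 28⁻¹ ≡ 4 (mod 37) since 28·4 = 112 ≡ 1, so λ ≡ 26.
  x = λ² - 15 - 6 = 676 - 21 ≡ 26; y = λ·(15 - 26) - 28 ≡ 19. → (26, 19)
8Q: (26, 19) + (6, 16). λ = (16 - 19)/(6 - 26) ≡ 34/17 mod 37. 17⁻¹ ≡ 24 (mod 37) since 17·24 = 408 ≡ 1, so λ ≡ 2.
  x = λ² - 26 - 6 = 4 - 32 ≡ 9; y = λ·(26 - 9) - 19 ≡ 15. → (9, 15)
9Q: (9, 15) + (6, 16). λ = (16 - 15)/(6 - 9) ≡ 1/34 mod 37. 34⁻¹ ≡ 12 (mod 37), so λ ≡ 12.
  x = λ² - 9 - 6 = 144 - 15 ≡ 18; y = λ·(9 - 18) - 15 ≡ 25. → (18, 25)
10Q: (18, 25) + (6, 16). λ = (16 - 25)/(6 - 18) ≡ 28/25 mod 37. 25⁻¹ ≡ 3 (mod 37), so λ ≡ 10.
  x = λ² - 18 - 6 = 100 - 24 ≡ 2; y = λ·(18 - 2) - 25 ≡ 24. → (2, 24)
11Q: (2, 24) + (6, 16). λ = (16 - 24)/(6 - 2) ≡ 29/4 mod 37. 4⁻¹ ≡ 28 (mod 37), so λ ≡ 35.
  x = λ² - 2 - 6 = 1225 - 8 ≡ 33; y = λ·(2 - 33) - 24 ≡ 1. → (33, 1)
12Q: (33, 1) + (6, 16). λ = (16 - 1)/(6 - 33) ≡ 15/10 mod 37. 10⁻¹ ≡ 26 (mod 37), so λ ≡ 20.
  x = λ² - 33 - 6 = 400 - 39 ≡ 28; y = λ·(33 - 28) - 1 ≡ 25. → (28, 25)

(28, 25)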